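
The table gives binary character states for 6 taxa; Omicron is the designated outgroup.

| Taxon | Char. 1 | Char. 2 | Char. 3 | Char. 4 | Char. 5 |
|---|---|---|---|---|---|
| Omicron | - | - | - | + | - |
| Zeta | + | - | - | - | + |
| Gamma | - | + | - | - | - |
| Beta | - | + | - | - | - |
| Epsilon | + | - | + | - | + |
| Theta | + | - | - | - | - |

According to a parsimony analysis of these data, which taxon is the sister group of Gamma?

Character polarity is set by the outgroup: the derived state is whichever differs from the outgroup's state, so for Char. 4 the derived state is '-', and for the remaining characters it is '+'.
Char. 1 (derived state '+') is shared by Epsilon, Theta, and Zeta — a synapomorphy uniting that clade.
Char. 2: derived state '+' in Beta and Gamma only — synapomorphy for {Beta, Gamma}.
Char. 3 (derived state '+') is unique to Epsilon (autapomorphy; uninformative for grouping).
All ingroup taxa share the derived state '-' for Char. 4; it defines the ingroup but does not resolve relationships within it.
Only Epsilon and Zeta show the derived state '+' for Char. 5, supporting them as a clade.
Most parsimonious ingroup topology: (((Zeta,Epsilon),Theta),(Gamma,Beta)).
Gamma and Beta form a cherry on this tree, so they are sister taxa.

Beta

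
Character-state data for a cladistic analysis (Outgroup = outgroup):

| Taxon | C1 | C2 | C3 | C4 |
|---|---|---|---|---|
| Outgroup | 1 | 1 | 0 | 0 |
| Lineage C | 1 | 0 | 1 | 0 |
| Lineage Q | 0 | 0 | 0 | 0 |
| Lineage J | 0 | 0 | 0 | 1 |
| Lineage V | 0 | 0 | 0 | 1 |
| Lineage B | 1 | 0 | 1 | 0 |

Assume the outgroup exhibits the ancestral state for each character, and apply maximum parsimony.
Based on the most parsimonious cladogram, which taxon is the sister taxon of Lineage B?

Character polarity is set by the outgroup: the derived state is whichever differs from the outgroup's state, so for C1, C2 the derived state is '0', and for the remaining characters it is '1'.
C1: derived state '0' in Lineage J, Lineage Q, and Lineage V only — synapomorphy for {Lineage J, Lineage Q, Lineage V}.
C2 (derived state '0') is shared by all ingroup taxa — unites the whole ingroup.
Only Lineage B and Lineage C show the derived state '1' for C3, supporting them as a clade.
C4 (derived state '1') is shared by Lineage J and Lineage V — a synapomorphy uniting that clade.
Most parsimonious ingroup topology: ((Lineage C,Lineage B),(Lineage Q,(Lineage J,Lineage V))).
Lineage B and Lineage C form a cherry on this tree, so they are sister taxa.

Lineage C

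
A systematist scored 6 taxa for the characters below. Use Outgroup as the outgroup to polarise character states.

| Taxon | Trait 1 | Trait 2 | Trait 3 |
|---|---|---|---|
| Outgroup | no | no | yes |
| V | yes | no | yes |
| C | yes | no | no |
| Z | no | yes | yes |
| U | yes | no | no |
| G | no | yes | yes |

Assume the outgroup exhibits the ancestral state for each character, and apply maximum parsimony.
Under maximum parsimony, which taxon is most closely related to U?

Character polarity is set by the outgroup: the derived state is whichever differs from the outgroup's state, so for Trait 3 the derived state is 'no', and for the remaining characters it is 'yes'.
Only C, U, and V show the derived state 'yes' for Trait 1, supporting them as a clade.
Trait 2 (derived state 'yes') is shared by G and Z — a synapomorphy uniting that clade.
Trait 3: derived state 'no' in C and U only — synapomorphy for {C, U}.
Most parsimonious ingroup topology: ((V,(C,U)),(Z,G)).
U and C form a cherry on this tree, so they are sister taxa.

C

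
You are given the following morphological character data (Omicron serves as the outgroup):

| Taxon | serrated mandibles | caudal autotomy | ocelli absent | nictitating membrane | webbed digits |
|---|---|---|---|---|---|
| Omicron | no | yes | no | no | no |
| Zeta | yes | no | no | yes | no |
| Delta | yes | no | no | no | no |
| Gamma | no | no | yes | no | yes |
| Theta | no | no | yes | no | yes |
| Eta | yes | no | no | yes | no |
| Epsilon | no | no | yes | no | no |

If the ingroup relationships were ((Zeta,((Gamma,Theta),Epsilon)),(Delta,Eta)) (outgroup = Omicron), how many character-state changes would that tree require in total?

Map each character onto ((Zeta,((Gamma,Theta),Epsilon)),(Delta,Eta)) (rooted by Omicron) and count the minimum state changes it requires (Fitch parsimony):
serrated mandibles: 2; caudal autotomy: 1; ocelli absent: 1; nictitating membrane: 2; webbed digits: 1.
Total tree length = 7.

7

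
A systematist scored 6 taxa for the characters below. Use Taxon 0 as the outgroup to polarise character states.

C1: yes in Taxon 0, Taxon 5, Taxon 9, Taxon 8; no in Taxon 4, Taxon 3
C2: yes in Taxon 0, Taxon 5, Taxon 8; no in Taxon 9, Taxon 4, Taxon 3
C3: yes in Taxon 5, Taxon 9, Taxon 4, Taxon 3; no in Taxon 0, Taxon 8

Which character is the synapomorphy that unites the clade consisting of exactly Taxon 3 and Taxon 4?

Character polarity is set by the outgroup: the derived state is whichever differs from the outgroup's state, so for C1, C2 the derived state is 'no', and for the remaining characters it is 'yes'.
C1 (derived state 'no') is shared by Taxon 3 and Taxon 4 — a synapomorphy uniting that clade.
C2 (derived state 'no') is shared by Taxon 3, Taxon 4, and Taxon 9 — a synapomorphy uniting that clade.
C3 (derived state 'yes') is shared by Taxon 3, Taxon 4, Taxon 5, and Taxon 9 — a synapomorphy uniting that clade.
Most parsimonious ingroup topology: ((Taxon 5,(Taxon 9,(Taxon 4,Taxon 3))),Taxon 8).
The clade {Taxon 3, Taxon 4} is supported by C1: its derived state 'no' occurs in exactly those taxa and in no other taxon (including the outgroup).

C1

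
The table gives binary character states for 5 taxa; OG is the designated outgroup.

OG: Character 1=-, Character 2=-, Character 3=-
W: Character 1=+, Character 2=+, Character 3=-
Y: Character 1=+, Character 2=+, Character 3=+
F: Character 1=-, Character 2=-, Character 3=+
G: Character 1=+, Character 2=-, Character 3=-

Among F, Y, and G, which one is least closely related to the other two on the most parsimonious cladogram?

The outgroup has state '-' for every character, so '+' is the derived state throughout.
Character 1 (derived state '+') is shared by G, W, and Y — a synapomorphy uniting that clade.
Character 2: derived state '+' in W and Y only — synapomorphy for {W, Y}.
Character 3 groups F and Y, which is incompatible with the clades supported by the remaining characters; treating it as convergent (homoplasy) costs fewer steps than any alternative tree.
Most parsimonious ingroup topology: (((W,Y),G),F).
G and Y share a more recent common ancestor with each other than either does with F, so F is the least closely related of the three.

F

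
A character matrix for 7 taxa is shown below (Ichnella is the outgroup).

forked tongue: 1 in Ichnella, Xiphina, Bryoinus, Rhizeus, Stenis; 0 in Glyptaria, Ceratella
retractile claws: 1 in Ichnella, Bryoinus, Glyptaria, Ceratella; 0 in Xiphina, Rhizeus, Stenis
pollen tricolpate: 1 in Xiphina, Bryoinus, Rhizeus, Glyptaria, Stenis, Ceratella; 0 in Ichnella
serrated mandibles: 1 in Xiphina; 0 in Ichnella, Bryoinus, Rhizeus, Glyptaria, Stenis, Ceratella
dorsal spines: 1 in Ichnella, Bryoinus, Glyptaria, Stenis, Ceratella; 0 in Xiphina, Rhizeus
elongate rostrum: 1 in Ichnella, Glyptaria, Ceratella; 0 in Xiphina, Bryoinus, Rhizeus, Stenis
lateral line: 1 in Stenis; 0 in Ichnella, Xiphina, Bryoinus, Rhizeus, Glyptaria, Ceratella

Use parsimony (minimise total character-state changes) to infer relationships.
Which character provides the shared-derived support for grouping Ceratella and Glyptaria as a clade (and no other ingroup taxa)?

forked tongue

Character polarity is set by the outgroup: the derived state is whichever differs from the outgroup's state, so for forked tongue, retractile claws, dorsal spines, elongate rostrum the derived state is '0', and for the remaining characters it is '1'.
Only Ceratella and Glyptaria show the derived state '0' for forked tongue, supporting them as a clade.
retractile claws: derived state '0' in Rhizeus, Stenis, and Xiphina only — synapomorphy for {Rhizeus, Stenis, Xiphina}.
All ingroup taxa share the derived state '1' for pollen tricolpate; it defines the ingroup but does not resolve relationships within it.
serrated mandibles: derived state '1' in Xiphina only — an autapomorphy, so it tells us nothing about relationships among taxa.
Only Rhizeus and Xiphina show the derived state '0' for dorsal spines, supporting them as a clade.
elongate rostrum: derived state '0' in Bryoinus, Rhizeus, Stenis, and Xiphina only — synapomorphy for {Bryoinus, Rhizeus, Stenis, Xiphina}.
lateral line: derived state '1' in Stenis only — an autapomorphy, so it tells us nothing about relationships among taxa.
Most parsimonious ingroup topology: (((Stenis,(Xiphina,Rhizeus)),Bryoinus),(Glyptaria,Ceratella)).
The clade {Ceratella, Glyptaria} is supported by forked tongue: its derived state '0' occurs in exactly those taxa and in no other taxon (including the outgroup).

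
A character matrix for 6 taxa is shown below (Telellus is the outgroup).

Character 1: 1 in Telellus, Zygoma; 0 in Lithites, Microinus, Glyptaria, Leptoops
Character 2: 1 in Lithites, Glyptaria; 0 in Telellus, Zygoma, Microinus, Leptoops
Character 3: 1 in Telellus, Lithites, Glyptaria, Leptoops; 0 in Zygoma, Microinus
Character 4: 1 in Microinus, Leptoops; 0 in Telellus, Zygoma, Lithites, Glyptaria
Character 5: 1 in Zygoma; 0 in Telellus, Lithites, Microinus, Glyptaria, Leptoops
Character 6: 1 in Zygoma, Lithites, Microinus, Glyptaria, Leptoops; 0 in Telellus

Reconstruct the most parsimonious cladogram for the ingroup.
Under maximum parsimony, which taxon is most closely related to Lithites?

Glyptaria

Character polarity is set by the outgroup: the derived state is whichever differs from the outgroup's state, so for Character 1, Character 3 the derived state is '0', and for the remaining characters it is '1'.
Only Glyptaria, Leptoops, Lithites, and Microinus show the derived state '0' for Character 1, supporting them as a clade.
Only Glyptaria and Lithites show the derived state '1' for Character 2, supporting them as a clade.
Character 3 groups Microinus and Zygoma, which is incompatible with the clades supported by the remaining characters; treating it as convergent (homoplasy) costs fewer steps than any alternative tree.
Character 4 (derived state '1') is shared by Leptoops and Microinus — a synapomorphy uniting that clade.
Character 5 (derived state '1') is unique to Zygoma (autapomorphy; uninformative for grouping).
All ingroup taxa share the derived state '1' for Character 6; it defines the ingroup but does not resolve relationships within it.
Most parsimonious ingroup topology: (Zygoma,((Lithites,Glyptaria),(Microinus,Leptoops))).
Lithites and Glyptaria form a cherry on this tree, so they are sister taxa.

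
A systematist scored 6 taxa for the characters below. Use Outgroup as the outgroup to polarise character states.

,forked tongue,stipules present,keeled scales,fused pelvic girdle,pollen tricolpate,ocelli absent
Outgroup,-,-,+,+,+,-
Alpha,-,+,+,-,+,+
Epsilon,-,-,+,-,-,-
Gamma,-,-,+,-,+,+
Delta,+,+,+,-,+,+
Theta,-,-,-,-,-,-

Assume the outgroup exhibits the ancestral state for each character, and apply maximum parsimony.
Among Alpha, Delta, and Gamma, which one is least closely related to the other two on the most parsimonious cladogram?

Character polarity is set by the outgroup: the derived state is whichever differs from the outgroup's state, so for keeled scales, fused pelvic girdle, pollen tricolpate the derived state is '-', and for the remaining characters it is '+'.
forked tongue: derived state '+' in Delta only — an autapomorphy, so it tells us nothing about relationships among taxa.
Only Alpha and Delta show the derived state '+' for stipules present, supporting them as a clade.
keeled scales (derived state '-') is unique to Theta (autapomorphy; uninformative for grouping).
fused pelvic girdle (derived state '-') is shared by all ingroup taxa — unites the whole ingroup.
pollen tricolpate (derived state '-') is shared by Epsilon and Theta — a synapomorphy uniting that clade.
Only Alpha, Delta, and Gamma show the derived state '+' for ocelli absent, supporting them as a clade.
Most parsimonious ingroup topology: (((Alpha,Delta),Gamma),(Epsilon,Theta)).
Delta and Alpha share a more recent common ancestor with each other than either does with Gamma, so Gamma is the least closely related of the three.

Gamma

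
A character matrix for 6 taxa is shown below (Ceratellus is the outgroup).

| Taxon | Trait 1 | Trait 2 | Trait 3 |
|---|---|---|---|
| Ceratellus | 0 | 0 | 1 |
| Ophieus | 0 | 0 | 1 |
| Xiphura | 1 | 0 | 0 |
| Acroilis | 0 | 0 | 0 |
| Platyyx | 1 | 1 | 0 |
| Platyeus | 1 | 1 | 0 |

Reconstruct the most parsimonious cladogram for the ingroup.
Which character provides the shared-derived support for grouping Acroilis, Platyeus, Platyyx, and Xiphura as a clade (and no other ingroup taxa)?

Character polarity is set by the outgroup: the derived state is whichever differs from the outgroup's state, so for Trait 3 the derived state is '0', and for the remaining characters it is '1'.
Trait 1: derived state '1' in Platyeus, Platyyx, and Xiphura only — synapomorphy for {Platyeus, Platyyx, Xiphura}.
Trait 2: derived state '1' in Platyeus and Platyyx only — synapomorphy for {Platyeus, Platyyx}.
Trait 3 (derived state '0') is shared by Acroilis, Platyeus, Platyyx, and Xiphura — a synapomorphy uniting that clade.
Most parsimonious ingroup topology: (Ophieus,((Xiphura,(Platyyx,Platyeus)),Acroilis)).
The clade {Acroilis, Platyeus, Platyyx, Xiphura} is supported by Trait 3: its derived state '0' occurs in exactly those taxa and in no other taxon (including the outgroup).

Trait 3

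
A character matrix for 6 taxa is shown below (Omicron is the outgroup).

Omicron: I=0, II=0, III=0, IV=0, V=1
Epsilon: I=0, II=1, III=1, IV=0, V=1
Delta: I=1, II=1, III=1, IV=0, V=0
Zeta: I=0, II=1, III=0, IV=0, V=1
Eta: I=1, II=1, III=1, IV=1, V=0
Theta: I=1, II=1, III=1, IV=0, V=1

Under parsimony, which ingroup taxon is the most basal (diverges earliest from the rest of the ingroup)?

Zeta

Character polarity is set by the outgroup: the derived state is whichever differs from the outgroup's state, so for V the derived state is '0', and for the remaining characters it is '1'.
Only Delta, Eta, and Theta show the derived state '1' for I, supporting them as a clade.
All ingroup taxa share the derived state '1' for II; it defines the ingroup but does not resolve relationships within it.
III (derived state '1') is shared by Delta, Epsilon, Eta, and Theta — a synapomorphy uniting that clade.
IV: derived state '1' in Eta only — an autapomorphy, so it tells us nothing about relationships among taxa.
V: derived state '0' in Delta and Eta only — synapomorphy for {Delta, Eta}.
Most parsimonious ingroup topology: ((Epsilon,((Delta,Eta),Theta)),Zeta).
Zeta is sister to the clade containing all other ingroup taxa, so it is the earliest-diverging (most basal) ingroup lineage.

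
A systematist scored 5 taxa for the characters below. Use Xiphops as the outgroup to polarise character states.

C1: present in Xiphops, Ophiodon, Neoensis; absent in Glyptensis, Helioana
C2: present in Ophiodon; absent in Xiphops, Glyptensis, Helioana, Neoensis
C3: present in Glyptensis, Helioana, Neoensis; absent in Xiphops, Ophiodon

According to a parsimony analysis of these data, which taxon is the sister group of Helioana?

Character polarity is set by the outgroup: the derived state is whichever differs from the outgroup's state, so for C1 the derived state is 'absent', and for the remaining characters it is 'present'.
C1: derived state 'absent' in Glyptensis and Helioana only — synapomorphy for {Glyptensis, Helioana}.
C2: derived state 'present' in Ophiodon only — an autapomorphy, so it tells us nothing about relationships among taxa.
C3: derived state 'present' in Glyptensis, Helioana, and Neoensis only — synapomorphy for {Glyptensis, Helioana, Neoensis}.
Most parsimonious ingroup topology: (((Glyptensis,Helioana),Neoensis),Ophiodon).
Helioana and Glyptensis form a cherry on this tree, so they are sister taxa.

Glyptensis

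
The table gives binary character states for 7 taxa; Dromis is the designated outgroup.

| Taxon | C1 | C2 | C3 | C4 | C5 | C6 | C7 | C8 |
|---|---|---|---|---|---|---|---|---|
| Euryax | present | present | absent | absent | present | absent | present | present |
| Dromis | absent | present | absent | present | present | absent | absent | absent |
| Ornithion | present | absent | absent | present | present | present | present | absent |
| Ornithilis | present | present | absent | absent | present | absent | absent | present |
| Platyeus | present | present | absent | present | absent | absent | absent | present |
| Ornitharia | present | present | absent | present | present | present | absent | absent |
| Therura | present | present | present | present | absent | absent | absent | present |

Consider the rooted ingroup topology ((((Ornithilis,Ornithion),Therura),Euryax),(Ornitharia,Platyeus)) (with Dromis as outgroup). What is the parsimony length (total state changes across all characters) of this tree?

14

Map each character onto ((((Ornithilis,Ornithion),Therura),Euryax),(Ornitharia,Platyeus)) (rooted by Dromis) and count the minimum state changes it requires (Fitch parsimony):
C1: 1; C2: 1; C3: 1; C4: 2; C5: 2; C6: 2; C7: 2; C8: 3.
Total tree length = 14.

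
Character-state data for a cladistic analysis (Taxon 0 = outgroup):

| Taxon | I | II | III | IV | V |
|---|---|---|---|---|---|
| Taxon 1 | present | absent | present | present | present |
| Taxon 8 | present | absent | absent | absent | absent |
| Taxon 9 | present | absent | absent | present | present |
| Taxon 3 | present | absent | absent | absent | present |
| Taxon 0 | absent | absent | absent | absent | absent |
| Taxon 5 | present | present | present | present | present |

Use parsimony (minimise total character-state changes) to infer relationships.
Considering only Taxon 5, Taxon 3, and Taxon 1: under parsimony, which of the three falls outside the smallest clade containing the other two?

The outgroup has state 'absent' for every character, so 'present' is the derived state throughout.
All ingroup taxa share the derived state 'present' for I; it defines the ingroup but does not resolve relationships within it.
II (derived state 'present') is unique to Taxon 5 (autapomorphy; uninformative for grouping).
III: derived state 'present' in Taxon 1 and Taxon 5 only — synapomorphy for {Taxon 1, Taxon 5}.
IV: derived state 'present' in Taxon 1, Taxon 5, and Taxon 9 only — synapomorphy for {Taxon 1, Taxon 5, Taxon 9}.
V: derived state 'present' in Taxon 1, Taxon 3, Taxon 5, and Taxon 9 only — synapomorphy for {Taxon 1, Taxon 3, Taxon 5, Taxon 9}.
Most parsimonious ingroup topology: (Taxon 8,((Taxon 9,(Taxon 5,Taxon 1)),Taxon 3)).
Taxon 1 and Taxon 5 share a more recent common ancestor with each other than either does with Taxon 3, so Taxon 3 is the least closely related of the three.

Taxon 3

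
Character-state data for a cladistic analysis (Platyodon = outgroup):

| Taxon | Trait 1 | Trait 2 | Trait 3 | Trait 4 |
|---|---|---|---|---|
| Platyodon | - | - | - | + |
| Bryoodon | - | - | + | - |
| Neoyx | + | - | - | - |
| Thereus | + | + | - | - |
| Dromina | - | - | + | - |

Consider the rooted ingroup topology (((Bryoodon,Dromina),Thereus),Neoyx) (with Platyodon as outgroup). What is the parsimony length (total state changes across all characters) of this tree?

Map each character onto (((Bryoodon,Dromina),Thereus),Neoyx) (rooted by Platyodon) and count the minimum state changes it requires (Fitch parsimony):
Trait 1: 2; Trait 2: 1; Trait 3: 1; Trait 4: 1.
Total tree length = 5.

5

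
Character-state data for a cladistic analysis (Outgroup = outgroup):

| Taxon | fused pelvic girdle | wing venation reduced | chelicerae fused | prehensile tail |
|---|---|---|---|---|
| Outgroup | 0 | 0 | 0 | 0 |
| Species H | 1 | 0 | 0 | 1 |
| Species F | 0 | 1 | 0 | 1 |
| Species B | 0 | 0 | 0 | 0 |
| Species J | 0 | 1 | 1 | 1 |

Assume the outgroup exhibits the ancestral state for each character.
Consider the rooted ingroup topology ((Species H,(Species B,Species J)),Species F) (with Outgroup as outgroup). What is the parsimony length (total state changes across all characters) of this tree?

Map each character onto ((Species H,(Species B,Species J)),Species F) (rooted by Outgroup) and count the minimum state changes it requires (Fitch parsimony):
fused pelvic girdle: 1; wing venation reduced: 2; chelicerae fused: 1; prehensile tail: 2.
Total tree length = 6.

6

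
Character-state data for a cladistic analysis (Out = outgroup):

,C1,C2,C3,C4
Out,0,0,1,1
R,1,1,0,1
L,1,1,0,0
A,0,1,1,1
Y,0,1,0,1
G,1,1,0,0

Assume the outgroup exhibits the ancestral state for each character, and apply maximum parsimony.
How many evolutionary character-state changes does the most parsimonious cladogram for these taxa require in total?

Character polarity is set by the outgroup: the derived state is whichever differs from the outgroup's state, so for C3, C4 the derived state is '0', and for the remaining characters it is '1'.
Only G, L, and R show the derived state '1' for C1, supporting them as a clade.
All ingroup taxa share the derived state '1' for C2; it defines the ingroup but does not resolve relationships within it.
C3: derived state '0' in G, L, R, and Y only — synapomorphy for {G, L, R, Y}.
Only G and L show the derived state '0' for C4, supporting them as a clade.
Most parsimonious ingroup topology: (((R,(L,G)),Y),A).
Changes per character on this tree: C1: 1; C2: 1; C3: 1; C4: 1.
Total = 4.

4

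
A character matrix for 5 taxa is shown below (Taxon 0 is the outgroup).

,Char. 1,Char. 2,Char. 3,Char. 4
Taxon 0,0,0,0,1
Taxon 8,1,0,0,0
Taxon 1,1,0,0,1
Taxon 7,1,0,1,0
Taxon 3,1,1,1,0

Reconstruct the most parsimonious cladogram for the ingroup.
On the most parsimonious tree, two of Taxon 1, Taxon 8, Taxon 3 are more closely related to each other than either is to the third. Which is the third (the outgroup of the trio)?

Character polarity is set by the outgroup: the derived state is whichever differs from the outgroup's state, so for Char. 4 the derived state is '0', and for the remaining characters it is '1'.
All ingroup taxa share the derived state '1' for Char. 1; it defines the ingroup but does not resolve relationships within it.
Char. 2: derived state '1' in Taxon 3 only — an autapomorphy, so it tells us nothing about relationships among taxa.
Char. 3: derived state '1' in Taxon 3 and Taxon 7 only — synapomorphy for {Taxon 3, Taxon 7}.
Only Taxon 3, Taxon 7, and Taxon 8 show the derived state '0' for Char. 4, supporting them as a clade.
Most parsimonious ingroup topology: ((Taxon 8,(Taxon 7,Taxon 3)),Taxon 1).
Taxon 3 and Taxon 8 share a more recent common ancestor with each other than either does with Taxon 1, so Taxon 1 is the least closely related of the three.

Taxon 1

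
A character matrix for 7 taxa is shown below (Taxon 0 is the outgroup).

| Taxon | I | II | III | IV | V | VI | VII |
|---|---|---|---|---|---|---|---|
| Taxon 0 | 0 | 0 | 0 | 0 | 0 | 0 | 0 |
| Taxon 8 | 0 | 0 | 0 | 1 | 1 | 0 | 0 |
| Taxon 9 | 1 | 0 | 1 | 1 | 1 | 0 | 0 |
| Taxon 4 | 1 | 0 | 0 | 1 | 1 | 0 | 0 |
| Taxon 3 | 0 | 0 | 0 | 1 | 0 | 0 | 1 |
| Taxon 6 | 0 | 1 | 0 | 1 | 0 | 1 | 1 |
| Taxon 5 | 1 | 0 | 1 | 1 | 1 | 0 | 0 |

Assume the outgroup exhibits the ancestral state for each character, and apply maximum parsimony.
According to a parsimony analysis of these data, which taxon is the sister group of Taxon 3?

Taxon 6

The outgroup has state '0' for every character, so '1' is the derived state throughout.
I (derived state '1') is shared by Taxon 4, Taxon 5, and Taxon 9 — a synapomorphy uniting that clade.
II (derived state '1') is unique to Taxon 6 (autapomorphy; uninformative for grouping).
Only Taxon 5 and Taxon 9 show the derived state '1' for III, supporting them as a clade.
All ingroup taxa share the derived state '1' for IV; it defines the ingroup but does not resolve relationships within it.
Only Taxon 4, Taxon 5, Taxon 8, and Taxon 9 show the derived state '1' for V, supporting them as a clade.
VI (derived state '1') is unique to Taxon 6 (autapomorphy; uninformative for grouping).
Only Taxon 3 and Taxon 6 show the derived state '1' for VII, supporting them as a clade.
Most parsimonious ingroup topology: ((Taxon 8,((Taxon 9,Taxon 5),Taxon 4)),(Taxon 3,Taxon 6)).
Taxon 3 and Taxon 6 form a cherry on this tree, so they are sister taxa.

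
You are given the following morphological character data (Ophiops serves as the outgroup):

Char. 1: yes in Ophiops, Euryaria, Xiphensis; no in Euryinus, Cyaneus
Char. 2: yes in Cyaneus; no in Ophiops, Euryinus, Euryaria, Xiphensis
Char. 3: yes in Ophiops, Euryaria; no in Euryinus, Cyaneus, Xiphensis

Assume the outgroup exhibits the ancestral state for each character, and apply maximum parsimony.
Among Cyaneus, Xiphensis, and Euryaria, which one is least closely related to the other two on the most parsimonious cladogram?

Character polarity is set by the outgroup: the derived state is whichever differs from the outgroup's state, so for Char. 1, Char. 3 the derived state is 'no', and for the remaining characters it is 'yes'.
Char. 1: derived state 'no' in Cyaneus and Euryinus only — synapomorphy for {Cyaneus, Euryinus}.
Char. 2: derived state 'yes' in Cyaneus only — an autapomorphy, so it tells us nothing about relationships among taxa.
Char. 3: derived state 'no' in Cyaneus, Euryinus, and Xiphensis only — synapomorphy for {Cyaneus, Euryinus, Xiphensis}.
Most parsimonious ingroup topology: (((Euryinus,Cyaneus),Xiphensis),Euryaria).
Cyaneus and Xiphensis share a more recent common ancestor with each other than either does with Euryaria, so Euryaria is the least closely related of the three.

Euryaria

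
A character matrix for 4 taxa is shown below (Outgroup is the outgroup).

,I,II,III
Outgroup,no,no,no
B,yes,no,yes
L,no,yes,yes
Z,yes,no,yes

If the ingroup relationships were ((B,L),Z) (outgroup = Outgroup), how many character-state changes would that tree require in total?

4

Map each character onto ((B,L),Z) (rooted by Outgroup) and count the minimum state changes it requires (Fitch parsimony):
I: 2; II: 1; III: 1.
Total tree length = 4.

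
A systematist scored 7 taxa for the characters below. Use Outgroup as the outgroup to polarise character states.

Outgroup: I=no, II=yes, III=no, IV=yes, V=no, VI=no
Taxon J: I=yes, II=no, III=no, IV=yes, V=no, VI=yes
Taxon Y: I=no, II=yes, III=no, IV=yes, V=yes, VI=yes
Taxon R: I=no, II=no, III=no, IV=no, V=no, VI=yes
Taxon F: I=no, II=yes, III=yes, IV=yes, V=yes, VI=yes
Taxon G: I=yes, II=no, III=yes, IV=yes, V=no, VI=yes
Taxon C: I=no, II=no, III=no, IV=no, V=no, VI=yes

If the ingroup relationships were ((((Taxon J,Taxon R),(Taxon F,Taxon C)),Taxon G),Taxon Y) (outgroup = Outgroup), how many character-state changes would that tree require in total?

Map each character onto ((((Taxon J,Taxon R),(Taxon F,Taxon C)),Taxon G),Taxon Y) (rooted by Outgroup) and count the minimum state changes it requires (Fitch parsimony):
I: 2; II: 2; III: 2; IV: 2; V: 2; VI: 1.
Total tree length = 11.

11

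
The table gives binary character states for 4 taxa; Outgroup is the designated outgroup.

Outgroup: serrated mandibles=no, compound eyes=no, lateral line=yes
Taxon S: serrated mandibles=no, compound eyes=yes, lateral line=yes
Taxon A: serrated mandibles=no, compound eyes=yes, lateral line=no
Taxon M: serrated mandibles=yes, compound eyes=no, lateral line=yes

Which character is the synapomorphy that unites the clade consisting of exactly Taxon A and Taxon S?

compound eyes

Character polarity is set by the outgroup: the derived state is whichever differs from the outgroup's state, so for lateral line the derived state is 'no', and for the remaining characters it is 'yes'.
serrated mandibles (derived state 'yes') is unique to Taxon M (autapomorphy; uninformative for grouping).
compound eyes (derived state 'yes') is shared by Taxon A and Taxon S — a synapomorphy uniting that clade.
lateral line (derived state 'no') is unique to Taxon A (autapomorphy; uninformative for grouping).
Most parsimonious ingroup topology: ((Taxon S,Taxon A),Taxon M).
The clade {Taxon A, Taxon S} is supported by compound eyes: its derived state 'yes' occurs in exactly those taxa and in no other taxon (including the outgroup).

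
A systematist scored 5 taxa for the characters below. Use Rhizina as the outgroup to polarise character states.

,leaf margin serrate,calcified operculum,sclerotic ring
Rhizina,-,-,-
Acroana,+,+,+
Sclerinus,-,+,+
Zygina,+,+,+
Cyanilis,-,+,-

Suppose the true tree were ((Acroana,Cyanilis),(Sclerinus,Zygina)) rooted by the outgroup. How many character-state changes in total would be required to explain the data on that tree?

5

Map each character onto ((Acroana,Cyanilis),(Sclerinus,Zygina)) (rooted by Rhizina) and count the minimum state changes it requires (Fitch parsimony):
leaf margin serrate: 2; calcified operculum: 1; sclerotic ring: 2.
Total tree length = 5.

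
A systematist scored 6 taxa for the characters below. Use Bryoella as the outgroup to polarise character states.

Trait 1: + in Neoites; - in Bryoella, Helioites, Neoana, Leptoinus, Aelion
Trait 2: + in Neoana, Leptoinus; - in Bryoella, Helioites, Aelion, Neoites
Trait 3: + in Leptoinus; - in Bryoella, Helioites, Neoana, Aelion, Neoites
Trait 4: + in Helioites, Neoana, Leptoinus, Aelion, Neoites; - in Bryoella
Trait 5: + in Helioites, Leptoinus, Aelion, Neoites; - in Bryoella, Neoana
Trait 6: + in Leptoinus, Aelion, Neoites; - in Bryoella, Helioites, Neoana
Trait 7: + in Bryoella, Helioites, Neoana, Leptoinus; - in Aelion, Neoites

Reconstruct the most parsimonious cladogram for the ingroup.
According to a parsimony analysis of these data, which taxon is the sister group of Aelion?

Neoites

Character polarity is set by the outgroup: the derived state is whichever differs from the outgroup's state, so for Trait 7 the derived state is '-', and for the remaining characters it is '+'.
Trait 1 (derived state '+') is unique to Neoites (autapomorphy; uninformative for grouping).
Trait 2 groups Leptoinus and Neoana, which is incompatible with the clades supported by the remaining characters; treating it as convergent (homoplasy) costs fewer steps than any alternative tree.
Trait 3: derived state '+' in Leptoinus only — an autapomorphy, so it tells us nothing about relationships among taxa.
Trait 4 (derived state '+') is shared by all ingroup taxa — unites the whole ingroup.
Trait 5: derived state '+' in Aelion, Helioites, Leptoinus, and Neoites only — synapomorphy for {Aelion, Helioites, Leptoinus, Neoites}.
Trait 6 (derived state '+') is shared by Aelion, Leptoinus, and Neoites — a synapomorphy uniting that clade.
Only Aelion and Neoites show the derived state '-' for Trait 7, supporting them as a clade.
Most parsimonious ingroup topology: ((Helioites,(Leptoinus,(Aelion,Neoites))),Neoana).
Aelion and Neoites form a cherry on this tree, so they are sister taxa.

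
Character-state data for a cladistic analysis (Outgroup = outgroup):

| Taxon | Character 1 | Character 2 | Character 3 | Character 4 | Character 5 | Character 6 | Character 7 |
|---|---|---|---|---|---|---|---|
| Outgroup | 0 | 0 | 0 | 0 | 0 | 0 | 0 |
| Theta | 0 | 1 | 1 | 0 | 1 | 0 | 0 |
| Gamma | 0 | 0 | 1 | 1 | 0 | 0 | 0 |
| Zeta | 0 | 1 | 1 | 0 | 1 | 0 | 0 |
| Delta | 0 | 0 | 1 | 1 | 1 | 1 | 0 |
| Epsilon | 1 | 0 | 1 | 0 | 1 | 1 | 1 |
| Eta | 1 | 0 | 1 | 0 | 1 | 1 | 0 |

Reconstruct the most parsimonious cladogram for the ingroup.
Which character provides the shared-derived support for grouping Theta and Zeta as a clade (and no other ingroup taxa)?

Character 2

The outgroup has state '0' for every character, so '1' is the derived state throughout.
Only Epsilon and Eta show the derived state '1' for Character 1, supporting them as a clade.
Only Theta and Zeta show the derived state '1' for Character 2, supporting them as a clade.
Character 3 (derived state '1') is shared by all ingroup taxa — unites the whole ingroup.
Character 4 (state '1') occurs in Delta and Gamma but conflicts with the nesting implied by the other characters — most parsimoniously interpreted as homoplasy.
Character 5: derived state '1' in Delta, Epsilon, Eta, Theta, and Zeta only — synapomorphy for {Delta, Epsilon, Eta, Theta, Zeta}.
Character 6: derived state '1' in Delta, Epsilon, and Eta only — synapomorphy for {Delta, Epsilon, Eta}.
Character 7: derived state '1' in Epsilon only — an autapomorphy, so it tells us nothing about relationships among taxa.
Most parsimonious ingroup topology: (((Theta,Zeta),(Delta,(Epsilon,Eta))),Gamma).
The clade {Theta, Zeta} is supported by Character 2: its derived state '1' occurs in exactly those taxa and in no other taxon (including the outgroup).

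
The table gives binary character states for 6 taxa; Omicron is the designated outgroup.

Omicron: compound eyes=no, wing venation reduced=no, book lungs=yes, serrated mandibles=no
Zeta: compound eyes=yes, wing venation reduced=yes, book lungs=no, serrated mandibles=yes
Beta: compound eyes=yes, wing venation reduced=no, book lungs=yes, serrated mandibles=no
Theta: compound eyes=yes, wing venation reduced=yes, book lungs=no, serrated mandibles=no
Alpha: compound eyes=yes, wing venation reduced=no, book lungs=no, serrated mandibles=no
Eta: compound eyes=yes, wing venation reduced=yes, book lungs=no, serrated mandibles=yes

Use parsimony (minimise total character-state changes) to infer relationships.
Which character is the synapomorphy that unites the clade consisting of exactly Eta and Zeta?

Character polarity is set by the outgroup: the derived state is whichever differs from the outgroup's state, so for book lungs the derived state is 'no', and for the remaining characters it is 'yes'.
compound eyes (derived state 'yes') is shared by all ingroup taxa — unites the whole ingroup.
wing venation reduced (derived state 'yes') is shared by Eta, Theta, and Zeta — a synapomorphy uniting that clade.
Only Alpha, Eta, Theta, and Zeta show the derived state 'no' for book lungs, supporting them as a clade.
serrated mandibles (derived state 'yes') is shared by Eta and Zeta — a synapomorphy uniting that clade.
Most parsimonious ingroup topology: ((((Zeta,Eta),Theta),Alpha),Beta).
The clade {Eta, Zeta} is supported by serrated mandibles: its derived state 'yes' occurs in exactly those taxa and in no other taxon (including the outgroup).

serrated mandibles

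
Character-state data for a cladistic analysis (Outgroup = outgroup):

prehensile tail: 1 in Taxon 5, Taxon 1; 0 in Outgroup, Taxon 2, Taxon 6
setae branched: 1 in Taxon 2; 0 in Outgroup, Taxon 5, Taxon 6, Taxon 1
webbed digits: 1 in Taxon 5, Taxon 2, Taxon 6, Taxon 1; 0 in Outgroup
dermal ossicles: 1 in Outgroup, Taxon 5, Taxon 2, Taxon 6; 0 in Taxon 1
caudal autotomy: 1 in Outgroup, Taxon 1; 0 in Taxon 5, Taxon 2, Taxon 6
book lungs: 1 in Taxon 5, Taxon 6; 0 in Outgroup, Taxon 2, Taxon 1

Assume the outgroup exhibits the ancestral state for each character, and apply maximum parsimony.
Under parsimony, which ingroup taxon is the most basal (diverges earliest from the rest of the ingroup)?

Character polarity is set by the outgroup: the derived state is whichever differs from the outgroup's state, so for dermal ossicles, caudal autotomy the derived state is '0', and for the remaining characters it is '1'.
prehensile tail (state '1') occurs in Taxon 1 and Taxon 5 but conflicts with the nesting implied by the other characters — most parsimoniously interpreted as homoplasy.
setae branched: derived state '1' in Taxon 2 only — an autapomorphy, so it tells us nothing about relationships among taxa.
webbed digits (derived state '1') is shared by all ingroup taxa — unites the whole ingroup.
dermal ossicles: derived state '0' in Taxon 1 only — an autapomorphy, so it tells us nothing about relationships among taxa.
caudal autotomy: derived state '0' in Taxon 2, Taxon 5, and Taxon 6 only — synapomorphy for {Taxon 2, Taxon 5, Taxon 6}.
Only Taxon 5 and Taxon 6 show the derived state '1' for book lungs, supporting them as a clade.
Most parsimonious ingroup topology: (((Taxon 5,Taxon 6),Taxon 2),Taxon 1).
Taxon 1 is sister to the clade containing all other ingroup taxa, so it is the earliest-diverging (most basal) ingroup lineage.

Taxon 1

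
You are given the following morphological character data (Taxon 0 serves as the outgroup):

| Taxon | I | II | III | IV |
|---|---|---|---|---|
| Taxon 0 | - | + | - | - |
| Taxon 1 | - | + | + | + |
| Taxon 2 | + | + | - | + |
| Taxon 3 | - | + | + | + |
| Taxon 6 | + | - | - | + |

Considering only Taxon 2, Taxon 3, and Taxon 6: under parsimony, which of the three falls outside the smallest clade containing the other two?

Taxon 3

Character polarity is set by the outgroup: the derived state is whichever differs from the outgroup's state, so for II the derived state is '-', and for the remaining characters it is '+'.
I: derived state '+' in Taxon 2 and Taxon 6 only — synapomorphy for {Taxon 2, Taxon 6}.
II (derived state '-') is unique to Taxon 6 (autapomorphy; uninformative for grouping).
Only Taxon 1 and Taxon 3 show the derived state '+' for III, supporting them as a clade.
IV (derived state '+') is shared by all ingroup taxa — unites the whole ingroup.
Most parsimonious ingroup topology: ((Taxon 1,Taxon 3),(Taxon 2,Taxon 6)).
Taxon 6 and Taxon 2 share a more recent common ancestor with each other than either does with Taxon 3, so Taxon 3 is the least closely related of the three.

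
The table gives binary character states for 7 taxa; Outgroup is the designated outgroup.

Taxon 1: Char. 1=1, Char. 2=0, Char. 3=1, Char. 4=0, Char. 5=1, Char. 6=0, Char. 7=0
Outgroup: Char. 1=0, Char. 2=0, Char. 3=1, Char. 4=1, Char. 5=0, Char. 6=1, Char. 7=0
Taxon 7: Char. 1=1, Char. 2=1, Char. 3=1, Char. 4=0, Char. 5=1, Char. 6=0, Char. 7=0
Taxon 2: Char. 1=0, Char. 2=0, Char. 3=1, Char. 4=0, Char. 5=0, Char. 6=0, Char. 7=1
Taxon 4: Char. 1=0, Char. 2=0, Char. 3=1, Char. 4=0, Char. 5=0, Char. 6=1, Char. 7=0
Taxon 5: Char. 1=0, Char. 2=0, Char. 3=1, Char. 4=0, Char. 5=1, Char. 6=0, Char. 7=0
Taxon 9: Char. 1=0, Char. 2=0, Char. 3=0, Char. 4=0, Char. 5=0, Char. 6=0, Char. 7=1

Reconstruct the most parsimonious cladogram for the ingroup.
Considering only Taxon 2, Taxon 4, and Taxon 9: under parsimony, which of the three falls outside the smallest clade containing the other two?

Character polarity is set by the outgroup: the derived state is whichever differs from the outgroup's state, so for Char. 3, Char. 4, Char. 6 the derived state is '0', and for the remaining characters it is '1'.
Char. 1: derived state '1' in Taxon 1 and Taxon 7 only — synapomorphy for {Taxon 1, Taxon 7}.
Char. 2: derived state '1' in Taxon 7 only — an autapomorphy, so it tells us nothing about relationships among taxa.
Char. 3: derived state '0' in Taxon 9 only — an autapomorphy, so it tells us nothing about relationships among taxa.
All ingroup taxa share the derived state '0' for Char. 4; it defines the ingroup but does not resolve relationships within it.
Only Taxon 1, Taxon 5, and Taxon 7 show the derived state '1' for Char. 5, supporting them as a clade.
Char. 6: derived state '0' in Taxon 1, Taxon 2, Taxon 5, Taxon 7, and Taxon 9 only — synapomorphy for {Taxon 1, Taxon 2, Taxon 5, Taxon 7, Taxon 9}.
Char. 7 (derived state '1') is shared by Taxon 2 and Taxon 9 — a synapomorphy uniting that clade.
Most parsimonious ingroup topology: (((Taxon 9,Taxon 2),((Taxon 1,Taxon 7),Taxon 5)),Taxon 4).
Taxon 2 and Taxon 9 share a more recent common ancestor with each other than either does with Taxon 4, so Taxon 4 is the least closely related of the three.

Taxon 4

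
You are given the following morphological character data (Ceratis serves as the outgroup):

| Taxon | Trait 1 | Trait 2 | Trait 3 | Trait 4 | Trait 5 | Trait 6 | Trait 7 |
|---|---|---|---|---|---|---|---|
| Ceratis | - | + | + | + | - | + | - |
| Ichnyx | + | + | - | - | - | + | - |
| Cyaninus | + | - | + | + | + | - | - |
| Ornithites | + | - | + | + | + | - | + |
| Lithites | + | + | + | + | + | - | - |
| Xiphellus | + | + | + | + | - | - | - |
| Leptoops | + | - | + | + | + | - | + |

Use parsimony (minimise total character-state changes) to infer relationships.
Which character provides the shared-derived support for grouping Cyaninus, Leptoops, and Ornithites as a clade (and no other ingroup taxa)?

Trait 2

Character polarity is set by the outgroup: the derived state is whichever differs from the outgroup's state, so for Trait 2, Trait 3, Trait 4, Trait 6 the derived state is '-', and for the remaining characters it is '+'.
Trait 1 (derived state '+') is shared by all ingroup taxa — unites the whole ingroup.
Only Cyaninus, Leptoops, and Ornithites show the derived state '-' for Trait 2, supporting them as a clade.
Trait 3 (derived state '-') is unique to Ichnyx (autapomorphy; uninformative for grouping).
Trait 4 (derived state '-') is unique to Ichnyx (autapomorphy; uninformative for grouping).
Only Cyaninus, Leptoops, Lithites, and Ornithites show the derived state '+' for Trait 5, supporting them as a clade.
Trait 6 (derived state '-') is shared by Cyaninus, Leptoops, Lithites, Ornithites, and Xiphellus — a synapomorphy uniting that clade.
Trait 7 (derived state '+') is shared by Leptoops and Ornithites — a synapomorphy uniting that clade.
Most parsimonious ingroup topology: (Ichnyx,(((Cyaninus,(Ornithites,Leptoops)),Lithites),Xiphellus)).
The clade {Cyaninus, Leptoops, Ornithites} is supported by Trait 2: its derived state '-' occurs in exactly those taxa and in no other taxon (including the outgroup).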